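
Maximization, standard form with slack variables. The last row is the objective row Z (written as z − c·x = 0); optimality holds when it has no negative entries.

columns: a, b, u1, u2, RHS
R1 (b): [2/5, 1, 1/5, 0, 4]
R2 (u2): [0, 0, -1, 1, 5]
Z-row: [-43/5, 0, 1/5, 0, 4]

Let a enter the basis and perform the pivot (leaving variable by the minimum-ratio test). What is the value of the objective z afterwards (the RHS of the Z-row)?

90

Ratio test on column a — row 1: 4/(2/5) = 10; row 2: entry 0 ≤ 0. Minimum is 10 at row 1 (b leaves); pivot element 2/5.
Pivot on row 1; the Z-row RHS becomes 4 − (-43/5)·10 = 90.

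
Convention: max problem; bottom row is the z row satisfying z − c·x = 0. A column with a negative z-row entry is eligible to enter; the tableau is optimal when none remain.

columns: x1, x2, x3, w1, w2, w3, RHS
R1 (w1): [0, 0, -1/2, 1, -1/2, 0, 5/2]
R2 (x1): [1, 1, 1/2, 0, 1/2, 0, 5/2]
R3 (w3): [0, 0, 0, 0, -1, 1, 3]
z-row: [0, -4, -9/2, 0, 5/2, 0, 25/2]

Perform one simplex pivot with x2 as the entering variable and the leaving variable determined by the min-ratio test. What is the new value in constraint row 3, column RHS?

3

Ratio test on column x2 — row 1: entry 0 ≤ 0; row 2: (5/2)/1 = 5/2; row 3: entry 0 ≤ 0. Minimum is 5/2 at row 2 (x1 leaves); pivot element 1.
Divide row 2 by 1; eliminate column x2 from the other rows.
Row 3 update in column RHS: 3 − 0·(5/2) = 3.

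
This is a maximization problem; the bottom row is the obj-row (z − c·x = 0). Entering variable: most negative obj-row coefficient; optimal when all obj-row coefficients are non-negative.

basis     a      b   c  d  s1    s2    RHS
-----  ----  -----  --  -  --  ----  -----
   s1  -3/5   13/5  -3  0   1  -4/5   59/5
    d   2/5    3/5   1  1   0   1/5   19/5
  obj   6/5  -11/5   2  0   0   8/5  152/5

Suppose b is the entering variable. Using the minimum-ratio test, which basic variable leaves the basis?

Column b entries and ratios — s1: (59/5)/(13/5) = 59/13; d: (19/5)/(3/5) = 19/3.
Smallest ratio is 59/13 in the row of s1, so s1 leaves.

s1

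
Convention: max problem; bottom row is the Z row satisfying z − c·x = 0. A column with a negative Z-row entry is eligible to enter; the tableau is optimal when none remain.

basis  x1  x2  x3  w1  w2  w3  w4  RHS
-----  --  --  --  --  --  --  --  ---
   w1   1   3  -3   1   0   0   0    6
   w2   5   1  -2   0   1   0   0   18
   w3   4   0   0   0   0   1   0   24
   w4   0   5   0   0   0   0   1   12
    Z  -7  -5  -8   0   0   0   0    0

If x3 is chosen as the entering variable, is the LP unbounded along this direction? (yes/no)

Every constraint-row entry in column x3 is ≤ 0, so increasing x3 is unbounded.

yes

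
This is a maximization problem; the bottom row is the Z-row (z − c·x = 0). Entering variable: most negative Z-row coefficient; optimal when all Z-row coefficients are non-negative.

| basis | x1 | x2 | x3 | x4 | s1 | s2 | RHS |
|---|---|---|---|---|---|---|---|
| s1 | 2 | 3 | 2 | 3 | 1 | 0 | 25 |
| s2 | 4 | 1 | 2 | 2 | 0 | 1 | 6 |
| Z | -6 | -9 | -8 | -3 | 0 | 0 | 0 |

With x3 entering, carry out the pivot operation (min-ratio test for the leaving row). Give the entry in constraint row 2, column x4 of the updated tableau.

1

Ratio test on column x3 — row 1: 25/2 = 25/2; row 2: 6/2 = 3. Minimum is 3 at row 2 (s2 leaves); pivot element 2.
Divide row 2 by 2; eliminate column x3 from the other rows.
In the new row 2, the x4 entry is the old entry divided by the pivot: 2/2 = 1.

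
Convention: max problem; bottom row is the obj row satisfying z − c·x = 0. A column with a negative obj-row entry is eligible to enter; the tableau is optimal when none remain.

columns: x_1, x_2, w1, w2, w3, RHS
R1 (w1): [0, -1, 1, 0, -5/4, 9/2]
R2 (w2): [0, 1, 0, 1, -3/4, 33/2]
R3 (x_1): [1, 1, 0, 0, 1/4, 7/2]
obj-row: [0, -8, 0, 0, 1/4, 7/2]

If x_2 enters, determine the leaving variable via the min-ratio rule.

Column x_2 entries and ratios — w1: -1 ≤ 0, skip; w2: (33/2)/1 = 33/2; x_1: (7/2)/1 = 7/2.
Smallest ratio is 7/2 in the row of x_1, so x_1 leaves.

x_1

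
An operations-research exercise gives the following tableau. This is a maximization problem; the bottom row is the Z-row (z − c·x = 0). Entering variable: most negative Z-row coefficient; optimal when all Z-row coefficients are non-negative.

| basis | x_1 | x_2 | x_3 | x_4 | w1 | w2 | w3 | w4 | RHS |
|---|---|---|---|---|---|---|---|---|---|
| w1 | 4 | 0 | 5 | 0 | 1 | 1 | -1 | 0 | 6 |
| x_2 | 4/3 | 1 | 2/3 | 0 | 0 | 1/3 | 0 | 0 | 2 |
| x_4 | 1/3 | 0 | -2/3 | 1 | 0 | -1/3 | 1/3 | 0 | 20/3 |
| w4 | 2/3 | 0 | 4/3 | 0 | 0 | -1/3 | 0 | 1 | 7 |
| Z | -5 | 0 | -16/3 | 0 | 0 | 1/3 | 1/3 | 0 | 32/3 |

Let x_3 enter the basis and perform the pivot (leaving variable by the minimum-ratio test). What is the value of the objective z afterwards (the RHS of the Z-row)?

Ratio test on column x_3 — row 1: 6/5 = 6/5; row 2: 2/(2/3) = 3; row 3: entry -2/3 ≤ 0; row 4: 7/(4/3) = 21/4. Minimum is 6/5 at row 1 (w1 leaves); pivot element 5.
Pivot on row 1; the Z-row RHS becomes 32/3 − (-16/3)·(6/5) = 256/15.

256/15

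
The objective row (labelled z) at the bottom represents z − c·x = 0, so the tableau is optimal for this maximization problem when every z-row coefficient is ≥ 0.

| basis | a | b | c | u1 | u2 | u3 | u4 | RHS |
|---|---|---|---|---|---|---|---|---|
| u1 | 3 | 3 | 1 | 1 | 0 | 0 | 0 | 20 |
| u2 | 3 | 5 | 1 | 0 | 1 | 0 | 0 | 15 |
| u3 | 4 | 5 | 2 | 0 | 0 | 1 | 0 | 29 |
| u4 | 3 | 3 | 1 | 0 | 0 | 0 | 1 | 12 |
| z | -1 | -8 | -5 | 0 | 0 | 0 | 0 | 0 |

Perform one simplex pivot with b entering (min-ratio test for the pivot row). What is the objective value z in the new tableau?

Ratio test on column b — row 1: 20/3 = 20/3; row 2: 15/5 = 3; row 3: 29/5 = 29/5; row 4: 12/3 = 4. Minimum is 3 at row 2 (u2 leaves); pivot element 5.
Pivot on row 2; the z-row RHS becomes 0 − (-8)·3 = 24.

24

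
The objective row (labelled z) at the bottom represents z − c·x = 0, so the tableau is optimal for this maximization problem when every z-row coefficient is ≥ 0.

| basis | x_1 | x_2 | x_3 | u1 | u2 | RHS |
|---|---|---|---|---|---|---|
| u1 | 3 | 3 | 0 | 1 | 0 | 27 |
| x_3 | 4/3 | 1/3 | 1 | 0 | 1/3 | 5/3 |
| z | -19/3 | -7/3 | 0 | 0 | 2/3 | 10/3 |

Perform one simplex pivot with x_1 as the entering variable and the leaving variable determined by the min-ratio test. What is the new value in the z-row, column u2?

Ratio test on column x_1 — row 1: 27/3 = 9; row 2: (5/3)/(4/3) = 5/4. Minimum is 5/4 at row 2 (x_3 leaves); pivot element 4/3.
Divide row 2 by 4/3; eliminate column x_1 from the other rows.
z-row update in column u2: 2/3 − (-19/3)·(1/4) = 9/4.

9/4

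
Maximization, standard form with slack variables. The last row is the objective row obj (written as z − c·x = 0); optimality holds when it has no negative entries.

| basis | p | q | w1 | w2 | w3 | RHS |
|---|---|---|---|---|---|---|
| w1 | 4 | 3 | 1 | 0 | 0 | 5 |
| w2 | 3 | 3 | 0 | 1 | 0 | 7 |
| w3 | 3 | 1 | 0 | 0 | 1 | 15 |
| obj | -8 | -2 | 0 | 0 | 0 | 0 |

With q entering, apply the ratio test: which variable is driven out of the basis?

w1

Column q entries and ratios — w1: 5/3 = 5/3; w2: 7/3 = 7/3; w3: 15/1 = 15.
Smallest ratio is 5/3 in the row of w1, so w1 leaves.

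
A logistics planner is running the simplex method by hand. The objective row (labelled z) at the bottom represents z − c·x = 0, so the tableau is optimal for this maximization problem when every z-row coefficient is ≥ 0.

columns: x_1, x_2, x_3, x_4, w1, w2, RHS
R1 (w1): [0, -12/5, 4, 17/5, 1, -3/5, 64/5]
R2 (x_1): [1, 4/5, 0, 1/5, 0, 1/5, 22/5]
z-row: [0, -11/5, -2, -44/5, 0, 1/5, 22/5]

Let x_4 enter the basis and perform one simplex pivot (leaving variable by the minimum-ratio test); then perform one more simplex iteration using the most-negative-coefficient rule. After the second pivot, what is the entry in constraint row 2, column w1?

Ratio test on column x_4 — row 1: (64/5)/(17/5) = 64/17; row 2: (22/5)/(1/5) = 22. Minimum is 64/17 at row 1 (w1 leaves); pivot element 17/5.
Divide row 1 by 17/5; eliminate column x_4 from the other rows.
Second iteration: most negative z-row entry is -143/17 in column x_2, so x_2 enters.
Ratio test on column x_2 — row 1: entry -12/17 ≤ 0; row 2: (62/17)/(16/17) = 31/8. Minimum is 31/8 at row 2 (x_1 leaves); pivot element 16/17.
Divide row 2 by 16/17; eliminate column x_2 from the other rows.
After both pivots, the entry at constraint row 2, column w1 is -1/16.

-1/16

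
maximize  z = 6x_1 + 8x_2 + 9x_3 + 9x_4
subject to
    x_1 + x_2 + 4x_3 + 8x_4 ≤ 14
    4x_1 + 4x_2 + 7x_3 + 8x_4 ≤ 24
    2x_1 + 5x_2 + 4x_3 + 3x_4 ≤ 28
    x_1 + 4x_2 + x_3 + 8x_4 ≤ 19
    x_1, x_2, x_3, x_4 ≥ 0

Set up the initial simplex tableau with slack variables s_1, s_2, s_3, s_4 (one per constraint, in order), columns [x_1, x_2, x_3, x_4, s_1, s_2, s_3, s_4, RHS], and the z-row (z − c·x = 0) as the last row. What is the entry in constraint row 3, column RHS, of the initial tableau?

28

The RHS of constraint 3 is b_3 = 28.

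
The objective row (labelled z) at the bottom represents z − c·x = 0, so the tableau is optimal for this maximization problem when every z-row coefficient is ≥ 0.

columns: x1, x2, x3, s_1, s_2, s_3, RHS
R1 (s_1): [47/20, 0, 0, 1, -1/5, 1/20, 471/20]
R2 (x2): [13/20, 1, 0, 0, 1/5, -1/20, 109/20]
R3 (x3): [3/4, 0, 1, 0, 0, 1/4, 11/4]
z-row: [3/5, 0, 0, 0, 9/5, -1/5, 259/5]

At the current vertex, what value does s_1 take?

471/20

s_1 is basic (row 1); its value is the RHS of that row, 471/20.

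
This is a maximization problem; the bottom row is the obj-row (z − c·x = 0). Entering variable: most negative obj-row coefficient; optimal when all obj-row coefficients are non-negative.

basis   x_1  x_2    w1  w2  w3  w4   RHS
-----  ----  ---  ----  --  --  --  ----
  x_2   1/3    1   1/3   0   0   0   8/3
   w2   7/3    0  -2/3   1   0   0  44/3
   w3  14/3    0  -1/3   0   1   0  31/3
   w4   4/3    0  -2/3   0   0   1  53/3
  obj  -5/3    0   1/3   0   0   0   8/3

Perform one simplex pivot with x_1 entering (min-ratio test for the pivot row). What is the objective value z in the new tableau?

Ratio test on column x_1 — row 1: (8/3)/(1/3) = 8; row 2: (44/3)/(7/3) = 44/7; row 3: (31/3)/(14/3) = 31/14; row 4: (53/3)/(4/3) = 53/4. Minimum is 31/14 at row 3 (w3 leaves); pivot element 14/3.
Pivot on row 3; the obj-row RHS becomes 8/3 − (-5/3)·(31/14) = 89/14.

89/14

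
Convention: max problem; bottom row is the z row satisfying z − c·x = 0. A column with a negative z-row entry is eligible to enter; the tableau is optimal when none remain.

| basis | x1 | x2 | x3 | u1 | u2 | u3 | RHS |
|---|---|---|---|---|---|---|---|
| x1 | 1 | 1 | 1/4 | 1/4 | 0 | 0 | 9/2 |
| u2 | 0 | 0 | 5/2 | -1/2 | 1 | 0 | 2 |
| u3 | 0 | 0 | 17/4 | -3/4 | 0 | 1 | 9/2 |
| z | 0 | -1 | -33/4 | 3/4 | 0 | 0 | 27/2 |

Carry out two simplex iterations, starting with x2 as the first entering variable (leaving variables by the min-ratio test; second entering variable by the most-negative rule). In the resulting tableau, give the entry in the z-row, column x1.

1

Ratio test on column x2 — row 1: (9/2)/1 = 9/2; row 2: entry 0 ≤ 0; row 3: entry 0 ≤ 0. Minimum is 9/2 at row 1 (x1 leaves); pivot element 1.
Divide row 1 by 1; eliminate column x2 from the other rows.
Second iteration: most negative z-row entry is -8 in column x3, so x3 enters.
Ratio test on column x3 — row 1: (9/2)/(1/4) = 18; row 2: 2/(5/2) = 4/5; row 3: (9/2)/(17/4) = 18/17. Minimum is 4/5 at row 2 (u2 leaves); pivot element 5/2.
Divide row 2 by 5/2; eliminate column x3 from the other rows.
After both pivots, the entry at the z-row, column x1 is 1.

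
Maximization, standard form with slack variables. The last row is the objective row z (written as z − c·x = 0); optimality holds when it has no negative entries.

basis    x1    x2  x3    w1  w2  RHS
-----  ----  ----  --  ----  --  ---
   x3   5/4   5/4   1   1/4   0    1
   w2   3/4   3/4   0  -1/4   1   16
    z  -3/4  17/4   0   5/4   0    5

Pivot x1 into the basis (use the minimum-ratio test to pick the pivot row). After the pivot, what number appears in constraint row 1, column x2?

Ratio test on column x1 — row 1: 1/(5/4) = 4/5; row 2: 16/(3/4) = 64/3. Minimum is 4/5 at row 1 (x3 leaves); pivot element 5/4.
Divide row 1 by 5/4; eliminate column x1 from the other rows.
In the new row 1, the x2 entry is the old entry divided by the pivot: (5/4)/(5/4) = 1.

1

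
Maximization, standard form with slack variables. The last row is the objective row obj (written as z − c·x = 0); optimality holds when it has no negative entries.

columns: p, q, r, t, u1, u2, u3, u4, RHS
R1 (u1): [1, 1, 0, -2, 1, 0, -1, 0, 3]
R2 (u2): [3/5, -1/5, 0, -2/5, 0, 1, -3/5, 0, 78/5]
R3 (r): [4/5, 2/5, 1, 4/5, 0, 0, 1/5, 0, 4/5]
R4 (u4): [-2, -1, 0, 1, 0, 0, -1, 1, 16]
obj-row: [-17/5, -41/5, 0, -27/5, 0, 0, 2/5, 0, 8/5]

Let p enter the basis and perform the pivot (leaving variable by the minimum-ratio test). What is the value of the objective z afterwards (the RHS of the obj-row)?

5

Ratio test on column p — row 1: 3/1 = 3; row 2: (78/5)/(3/5) = 26; row 3: (4/5)/(4/5) = 1; row 4: entry -2 ≤ 0. Minimum is 1 at row 3 (r leaves); pivot element 4/5.
Pivot on row 3; the obj-row RHS becomes 8/5 − (-17/5)·1 = 5.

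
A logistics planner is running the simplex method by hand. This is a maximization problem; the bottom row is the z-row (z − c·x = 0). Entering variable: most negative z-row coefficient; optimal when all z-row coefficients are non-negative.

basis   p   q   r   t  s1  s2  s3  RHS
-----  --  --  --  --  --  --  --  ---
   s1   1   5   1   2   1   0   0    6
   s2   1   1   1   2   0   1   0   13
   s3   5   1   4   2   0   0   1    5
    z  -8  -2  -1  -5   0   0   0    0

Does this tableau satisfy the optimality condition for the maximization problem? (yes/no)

no

The z-row has a negative entry -8 in column p, so it is not optimal.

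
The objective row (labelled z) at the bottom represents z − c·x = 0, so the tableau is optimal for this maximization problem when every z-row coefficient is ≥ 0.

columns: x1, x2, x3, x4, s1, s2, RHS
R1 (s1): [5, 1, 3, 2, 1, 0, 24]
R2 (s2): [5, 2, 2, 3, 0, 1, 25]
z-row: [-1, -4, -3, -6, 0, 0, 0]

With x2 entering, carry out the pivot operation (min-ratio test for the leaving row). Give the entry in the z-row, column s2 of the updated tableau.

2

Ratio test on column x2 — row 1: 24/1 = 24; row 2: 25/2 = 25/2. Minimum is 25/2 at row 2 (s2 leaves); pivot element 2.
Divide row 2 by 2; eliminate column x2 from the other rows.
z-row update in column s2: 0 − (-4)·(1/2) = 2.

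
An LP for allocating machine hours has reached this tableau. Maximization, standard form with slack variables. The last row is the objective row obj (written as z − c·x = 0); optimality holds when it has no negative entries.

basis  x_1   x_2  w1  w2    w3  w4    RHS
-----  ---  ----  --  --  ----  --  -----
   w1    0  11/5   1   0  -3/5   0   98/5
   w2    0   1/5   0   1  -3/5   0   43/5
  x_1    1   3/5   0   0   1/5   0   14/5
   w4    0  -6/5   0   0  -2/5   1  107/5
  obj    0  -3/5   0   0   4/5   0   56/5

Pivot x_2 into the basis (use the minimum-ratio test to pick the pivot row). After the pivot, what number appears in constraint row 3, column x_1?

Ratio test on column x_2 — row 1: (98/5)/(11/5) = 98/11; row 2: (43/5)/(1/5) = 43; row 3: (14/5)/(3/5) = 14/3; row 4: entry -6/5 ≤ 0. Minimum is 14/3 at row 3 (x_1 leaves); pivot element 3/5.
Divide row 3 by 3/5; eliminate column x_2 from the other rows.
In the new row 3, the x_1 entry is the old entry divided by the pivot: 1/(3/5) = 5/3.

5/3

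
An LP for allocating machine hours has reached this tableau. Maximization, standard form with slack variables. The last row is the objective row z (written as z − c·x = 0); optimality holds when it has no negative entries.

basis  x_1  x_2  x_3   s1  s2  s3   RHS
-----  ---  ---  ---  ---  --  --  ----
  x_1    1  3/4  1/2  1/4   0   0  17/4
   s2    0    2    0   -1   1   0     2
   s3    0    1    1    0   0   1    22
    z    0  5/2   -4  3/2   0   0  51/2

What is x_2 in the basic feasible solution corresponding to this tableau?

x_2 is not in the basis, so in the current basic feasible solution x_2 = 0.

0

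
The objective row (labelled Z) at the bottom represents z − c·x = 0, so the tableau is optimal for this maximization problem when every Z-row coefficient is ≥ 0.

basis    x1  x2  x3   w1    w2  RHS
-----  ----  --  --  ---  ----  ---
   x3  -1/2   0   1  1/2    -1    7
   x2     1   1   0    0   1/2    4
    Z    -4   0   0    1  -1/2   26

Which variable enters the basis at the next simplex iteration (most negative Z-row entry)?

x1

Negative Z-row entries: x1: -4, w2: -1/2.
The most negative is -4 in column x1, so x1 enters.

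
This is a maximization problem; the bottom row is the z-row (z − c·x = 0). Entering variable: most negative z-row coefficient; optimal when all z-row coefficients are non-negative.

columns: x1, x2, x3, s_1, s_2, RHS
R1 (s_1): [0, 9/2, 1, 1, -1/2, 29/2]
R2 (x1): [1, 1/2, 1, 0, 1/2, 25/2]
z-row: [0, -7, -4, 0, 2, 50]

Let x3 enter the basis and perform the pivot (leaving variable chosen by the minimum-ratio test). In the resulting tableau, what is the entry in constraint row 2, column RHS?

Ratio test on column x3 — row 1: (29/2)/1 = 29/2; row 2: (25/2)/1 = 25/2. Minimum is 25/2 at row 2 (x1 leaves); pivot element 1.
Divide row 2 by 1; eliminate column x3 from the other rows.
In the new row 2, the RHS entry is the old entry divided by the pivot: (25/2)/1 = 25/2.

25/2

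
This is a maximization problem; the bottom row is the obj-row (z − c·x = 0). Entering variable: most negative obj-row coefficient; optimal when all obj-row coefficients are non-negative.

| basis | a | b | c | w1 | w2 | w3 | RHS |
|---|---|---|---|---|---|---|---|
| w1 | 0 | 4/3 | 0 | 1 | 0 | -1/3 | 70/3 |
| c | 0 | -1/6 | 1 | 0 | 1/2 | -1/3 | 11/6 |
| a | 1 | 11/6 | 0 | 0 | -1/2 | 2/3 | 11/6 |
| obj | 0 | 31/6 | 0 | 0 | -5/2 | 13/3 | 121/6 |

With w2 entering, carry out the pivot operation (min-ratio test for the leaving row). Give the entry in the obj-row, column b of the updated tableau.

Ratio test on column w2 — row 1: entry 0 ≤ 0; row 2: (11/6)/(1/2) = 11/3; row 3: entry -1/2 ≤ 0. Minimum is 11/3 at row 2 (c leaves); pivot element 1/2.
Divide row 2 by 1/2; eliminate column w2 from the other rows.
obj-row update in column b: 31/6 − (-5/2)·(-1/3) = 13/3.

13/3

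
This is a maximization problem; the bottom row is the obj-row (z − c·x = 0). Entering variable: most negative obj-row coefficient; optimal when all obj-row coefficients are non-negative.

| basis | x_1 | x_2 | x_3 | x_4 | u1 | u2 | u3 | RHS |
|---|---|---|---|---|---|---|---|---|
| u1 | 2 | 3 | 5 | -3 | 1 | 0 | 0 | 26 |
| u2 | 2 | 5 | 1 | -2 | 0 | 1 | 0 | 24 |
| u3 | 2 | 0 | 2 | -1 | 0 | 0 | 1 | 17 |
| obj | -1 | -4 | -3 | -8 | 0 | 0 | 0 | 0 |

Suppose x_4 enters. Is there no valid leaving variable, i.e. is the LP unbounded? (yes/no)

yes

Every constraint-row entry in column x_4 is ≤ 0, so increasing x_4 is unbounded.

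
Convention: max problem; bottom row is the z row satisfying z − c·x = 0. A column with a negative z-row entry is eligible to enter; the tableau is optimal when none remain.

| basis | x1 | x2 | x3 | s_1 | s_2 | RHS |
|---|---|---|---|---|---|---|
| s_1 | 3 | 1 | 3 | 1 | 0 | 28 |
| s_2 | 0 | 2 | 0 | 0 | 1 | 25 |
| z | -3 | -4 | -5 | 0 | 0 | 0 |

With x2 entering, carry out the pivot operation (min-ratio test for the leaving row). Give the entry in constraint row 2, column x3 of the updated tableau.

0

Ratio test on column x2 — row 1: 28/1 = 28; row 2: 25/2 = 25/2. Minimum is 25/2 at row 2 (s_2 leaves); pivot element 2.
Divide row 2 by 2; eliminate column x2 from the other rows.
In the new row 2, the x3 entry is the old entry divided by the pivot: 0/2 = 0.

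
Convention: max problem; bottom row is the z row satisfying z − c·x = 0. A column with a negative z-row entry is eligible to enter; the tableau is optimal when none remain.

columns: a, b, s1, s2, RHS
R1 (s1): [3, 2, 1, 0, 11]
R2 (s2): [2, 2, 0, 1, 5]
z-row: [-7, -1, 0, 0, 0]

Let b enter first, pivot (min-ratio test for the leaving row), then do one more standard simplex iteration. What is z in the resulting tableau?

Ratio test on column b — row 1: 11/2 = 11/2; row 2: 5/2 = 5/2. Minimum is 5/2 at row 2 (s2 leaves); pivot element 2.
Pivot on row 2; the z-row RHS becomes 0 − (-1)·(5/2) = 5/2.
Next entering variable (most negative z-row entry -6): a.
Ratio test on column a — row 1: 6/1 = 6; row 2: (5/2)/1 = 5/2. Minimum is 5/2 at row 2 (b leaves); pivot element 1.
After the second pivot the z-row RHS is 5/2 − (-6)·(5/2) = 35/2.

35/2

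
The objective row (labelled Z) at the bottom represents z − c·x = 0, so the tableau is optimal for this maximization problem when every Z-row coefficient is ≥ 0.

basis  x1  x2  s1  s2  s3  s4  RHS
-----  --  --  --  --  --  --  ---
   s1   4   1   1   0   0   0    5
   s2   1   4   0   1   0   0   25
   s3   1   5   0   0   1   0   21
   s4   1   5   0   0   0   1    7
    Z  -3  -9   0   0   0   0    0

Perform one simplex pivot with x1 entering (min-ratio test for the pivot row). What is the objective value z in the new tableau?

15/4

Ratio test on column x1 — row 1: 5/4 = 5/4; row 2: 25/1 = 25; row 3: 21/1 = 21; row 4: 7/1 = 7. Minimum is 5/4 at row 1 (s1 leaves); pivot element 4.
Pivot on row 1; the Z-row RHS becomes 0 − (-3)·(5/4) = 15/4.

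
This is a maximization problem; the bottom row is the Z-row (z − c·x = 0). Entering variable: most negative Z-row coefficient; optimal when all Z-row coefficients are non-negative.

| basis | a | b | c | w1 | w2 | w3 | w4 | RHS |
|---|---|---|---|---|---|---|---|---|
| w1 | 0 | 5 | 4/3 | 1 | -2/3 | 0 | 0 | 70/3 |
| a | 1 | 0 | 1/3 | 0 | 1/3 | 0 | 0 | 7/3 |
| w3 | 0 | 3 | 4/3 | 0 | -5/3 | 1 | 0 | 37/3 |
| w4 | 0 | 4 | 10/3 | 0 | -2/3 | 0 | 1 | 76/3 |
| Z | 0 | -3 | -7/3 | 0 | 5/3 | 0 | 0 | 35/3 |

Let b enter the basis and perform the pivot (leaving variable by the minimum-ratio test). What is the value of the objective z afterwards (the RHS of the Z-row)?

24

Ratio test on column b — row 1: (70/3)/5 = 14/3; row 2: entry 0 ≤ 0; row 3: (37/3)/3 = 37/9; row 4: (76/3)/4 = 19/3. Minimum is 37/9 at row 3 (w3 leaves); pivot element 3.
Pivot on row 3; the Z-row RHS becomes 35/3 − (-3)·(37/9) = 24.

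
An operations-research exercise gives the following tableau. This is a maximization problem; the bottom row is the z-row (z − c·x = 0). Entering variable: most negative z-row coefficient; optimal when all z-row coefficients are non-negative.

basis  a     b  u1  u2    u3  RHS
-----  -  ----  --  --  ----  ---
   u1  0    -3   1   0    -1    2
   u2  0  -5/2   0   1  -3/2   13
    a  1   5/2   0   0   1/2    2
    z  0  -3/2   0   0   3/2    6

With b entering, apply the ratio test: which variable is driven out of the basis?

Column b entries and ratios — u1: -3 ≤ 0, skip; u2: -5/2 ≤ 0, skip; a: 2/(5/2) = 4/5.
Smallest ratio is 4/5 in the row of a, so a leaves.

a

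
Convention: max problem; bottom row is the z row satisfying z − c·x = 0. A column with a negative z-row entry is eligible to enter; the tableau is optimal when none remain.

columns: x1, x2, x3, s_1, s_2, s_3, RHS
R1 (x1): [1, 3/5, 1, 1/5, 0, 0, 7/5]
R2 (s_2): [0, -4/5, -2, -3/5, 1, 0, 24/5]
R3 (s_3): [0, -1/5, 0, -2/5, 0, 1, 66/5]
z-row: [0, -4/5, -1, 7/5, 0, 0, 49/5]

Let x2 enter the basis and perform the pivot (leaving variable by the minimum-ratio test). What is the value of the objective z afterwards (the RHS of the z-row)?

Ratio test on column x2 — row 1: (7/5)/(3/5) = 7/3; row 2: entry -4/5 ≤ 0; row 3: entry -1/5 ≤ 0. Minimum is 7/3 at row 1 (x1 leaves); pivot element 3/5.
Pivot on row 1; the z-row RHS becomes 49/5 − (-4/5)·(7/3) = 35/3.

35/3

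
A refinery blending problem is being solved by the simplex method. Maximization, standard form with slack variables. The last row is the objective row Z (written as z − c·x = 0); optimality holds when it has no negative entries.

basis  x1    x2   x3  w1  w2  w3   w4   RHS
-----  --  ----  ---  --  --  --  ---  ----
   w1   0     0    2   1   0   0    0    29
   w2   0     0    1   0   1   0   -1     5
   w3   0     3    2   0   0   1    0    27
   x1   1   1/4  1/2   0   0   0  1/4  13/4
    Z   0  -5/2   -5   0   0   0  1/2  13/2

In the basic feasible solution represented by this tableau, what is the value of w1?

w1 is basic (row 1); its value is the RHS of that row, 29.

29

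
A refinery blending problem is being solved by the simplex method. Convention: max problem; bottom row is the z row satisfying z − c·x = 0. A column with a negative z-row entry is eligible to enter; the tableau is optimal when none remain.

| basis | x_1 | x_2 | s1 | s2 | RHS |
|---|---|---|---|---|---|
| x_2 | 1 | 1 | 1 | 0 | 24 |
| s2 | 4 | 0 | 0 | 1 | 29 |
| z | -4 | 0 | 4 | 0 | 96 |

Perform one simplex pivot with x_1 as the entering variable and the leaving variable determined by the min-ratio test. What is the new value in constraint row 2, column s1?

Ratio test on column x_1 — row 1: 24/1 = 24; row 2: 29/4 = 29/4. Minimum is 29/4 at row 2 (s2 leaves); pivot element 4.
Divide row 2 by 4; eliminate column x_1 from the other rows.
In the new row 2, the s1 entry is the old entry divided by the pivot: 0/4 = 0.

0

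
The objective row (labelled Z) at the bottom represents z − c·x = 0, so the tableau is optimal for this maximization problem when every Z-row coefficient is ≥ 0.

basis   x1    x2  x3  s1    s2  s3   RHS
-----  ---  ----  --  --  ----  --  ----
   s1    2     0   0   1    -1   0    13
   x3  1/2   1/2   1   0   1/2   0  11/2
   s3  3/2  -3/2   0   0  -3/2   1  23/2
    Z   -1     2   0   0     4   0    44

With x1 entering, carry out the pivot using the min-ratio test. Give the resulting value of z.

101/2

Ratio test on column x1 — row 1: 13/2 = 13/2; row 2: (11/2)/(1/2) = 11; row 3: (23/2)/(3/2) = 23/3. Minimum is 13/2 at row 1 (s1 leaves); pivot element 2.
Pivot on row 1; the Z-row RHS becomes 44 − (-1)·(13/2) = 101/2.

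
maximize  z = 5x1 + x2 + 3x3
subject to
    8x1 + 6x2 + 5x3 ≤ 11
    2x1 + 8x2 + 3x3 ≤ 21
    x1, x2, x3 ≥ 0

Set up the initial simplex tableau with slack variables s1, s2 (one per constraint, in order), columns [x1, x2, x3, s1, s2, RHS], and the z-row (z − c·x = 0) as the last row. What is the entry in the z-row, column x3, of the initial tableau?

The z-row carries the negated objective coefficients: the x3 entry is -3.

-3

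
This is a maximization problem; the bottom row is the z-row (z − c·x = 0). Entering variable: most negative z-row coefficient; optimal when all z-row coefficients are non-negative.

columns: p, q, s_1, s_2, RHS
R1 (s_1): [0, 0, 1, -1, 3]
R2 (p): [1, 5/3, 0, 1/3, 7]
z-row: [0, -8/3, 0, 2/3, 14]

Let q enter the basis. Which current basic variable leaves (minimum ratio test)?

Column q entries and ratios — s_1: 0 ≤ 0, skip; p: 7/(5/3) = 21/5.
Smallest ratio is 21/5 in the row of p, so p leaves.

p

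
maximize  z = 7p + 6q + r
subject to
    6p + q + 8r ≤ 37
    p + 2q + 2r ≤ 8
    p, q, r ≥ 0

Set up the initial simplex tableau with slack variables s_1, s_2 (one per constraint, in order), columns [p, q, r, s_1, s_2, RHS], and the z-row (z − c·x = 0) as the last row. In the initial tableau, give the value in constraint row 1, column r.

Constraint 1 has coefficient 8 on r.

8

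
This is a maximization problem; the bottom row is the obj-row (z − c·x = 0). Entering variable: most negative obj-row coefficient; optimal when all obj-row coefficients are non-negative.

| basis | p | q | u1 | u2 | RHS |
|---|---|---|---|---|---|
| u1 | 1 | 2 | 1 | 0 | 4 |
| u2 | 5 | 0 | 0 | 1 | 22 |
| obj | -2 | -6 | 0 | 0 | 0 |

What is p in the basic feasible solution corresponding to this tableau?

p is not in the basis, so in the current basic feasible solution p = 0.

0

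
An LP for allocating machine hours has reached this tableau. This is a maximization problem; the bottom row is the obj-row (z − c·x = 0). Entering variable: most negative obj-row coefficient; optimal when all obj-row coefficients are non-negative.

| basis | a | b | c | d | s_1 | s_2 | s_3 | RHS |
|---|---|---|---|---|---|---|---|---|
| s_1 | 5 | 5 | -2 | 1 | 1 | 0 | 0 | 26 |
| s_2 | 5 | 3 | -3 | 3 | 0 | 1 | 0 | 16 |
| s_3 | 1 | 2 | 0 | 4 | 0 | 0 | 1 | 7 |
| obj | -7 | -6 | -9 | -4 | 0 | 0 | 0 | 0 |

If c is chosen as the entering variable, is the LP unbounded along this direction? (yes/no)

yes

Every constraint-row entry in column c is ≤ 0, so increasing c is unbounded.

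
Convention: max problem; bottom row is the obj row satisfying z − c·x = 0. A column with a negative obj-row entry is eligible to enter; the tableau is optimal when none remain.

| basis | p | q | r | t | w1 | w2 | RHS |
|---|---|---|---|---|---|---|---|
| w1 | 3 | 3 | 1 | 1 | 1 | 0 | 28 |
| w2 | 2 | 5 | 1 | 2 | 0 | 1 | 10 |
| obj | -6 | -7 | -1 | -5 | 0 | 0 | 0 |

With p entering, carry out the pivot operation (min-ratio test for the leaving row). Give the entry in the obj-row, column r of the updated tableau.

Ratio test on column p — row 1: 28/3 = 28/3; row 2: 10/2 = 5. Minimum is 5 at row 2 (w2 leaves); pivot element 2.
Divide row 2 by 2; eliminate column p from the other rows.
obj-row update in column r: -1 − (-6)·(1/2) = 2.

2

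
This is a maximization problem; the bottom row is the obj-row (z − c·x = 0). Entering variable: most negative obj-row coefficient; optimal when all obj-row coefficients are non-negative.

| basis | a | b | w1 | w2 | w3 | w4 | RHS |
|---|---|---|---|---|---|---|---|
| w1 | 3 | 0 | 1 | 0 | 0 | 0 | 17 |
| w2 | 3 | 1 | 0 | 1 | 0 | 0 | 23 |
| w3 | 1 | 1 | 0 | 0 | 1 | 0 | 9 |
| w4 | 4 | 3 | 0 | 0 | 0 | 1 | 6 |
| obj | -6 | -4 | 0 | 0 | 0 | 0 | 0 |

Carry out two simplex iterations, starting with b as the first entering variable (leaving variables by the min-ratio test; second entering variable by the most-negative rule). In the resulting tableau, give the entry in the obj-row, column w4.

3/2

Ratio test on column b — row 1: entry 0 ≤ 0; row 2: 23/1 = 23; row 3: 9/1 = 9; row 4: 6/3 = 2. Minimum is 2 at row 4 (w4 leaves); pivot element 3.
Divide row 4 by 3; eliminate column b from the other rows.
Second iteration: most negative obj-row entry is -2/3 in column a, so a enters.
Ratio test on column a — row 1: 17/3 = 17/3; row 2: 21/(5/3) = 63/5; row 3: entry -1/3 ≤ 0; row 4: 2/(4/3) = 3/2. Minimum is 3/2 at row 4 (b leaves); pivot element 4/3.
Divide row 4 by 4/3; eliminate column a from the other rows.
After both pivots, the entry at the obj-row, column w4 is 3/2.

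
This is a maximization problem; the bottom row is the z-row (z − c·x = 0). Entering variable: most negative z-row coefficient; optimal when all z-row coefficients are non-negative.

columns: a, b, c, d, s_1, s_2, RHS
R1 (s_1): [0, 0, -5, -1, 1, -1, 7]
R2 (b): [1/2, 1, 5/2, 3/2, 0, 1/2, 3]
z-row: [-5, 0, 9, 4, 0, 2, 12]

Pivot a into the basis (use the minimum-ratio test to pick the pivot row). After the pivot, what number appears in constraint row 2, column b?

Ratio test on column a — row 1: entry 0 ≤ 0; row 2: 3/(1/2) = 6. Minimum is 6 at row 2 (b leaves); pivot element 1/2.
Divide row 2 by 1/2; eliminate column a from the other rows.
In the new row 2, the b entry is the old entry divided by the pivot: 1/(1/2) = 2.

2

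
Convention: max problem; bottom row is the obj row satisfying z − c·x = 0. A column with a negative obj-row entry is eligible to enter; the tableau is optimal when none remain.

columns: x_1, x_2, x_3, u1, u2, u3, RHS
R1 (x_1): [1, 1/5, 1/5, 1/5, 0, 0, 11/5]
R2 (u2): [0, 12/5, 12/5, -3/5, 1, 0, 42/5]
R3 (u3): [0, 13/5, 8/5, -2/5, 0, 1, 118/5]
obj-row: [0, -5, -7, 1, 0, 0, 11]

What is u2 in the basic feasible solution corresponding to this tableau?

42/5

u2 is basic (row 2); its value is the RHS of that row, 42/5.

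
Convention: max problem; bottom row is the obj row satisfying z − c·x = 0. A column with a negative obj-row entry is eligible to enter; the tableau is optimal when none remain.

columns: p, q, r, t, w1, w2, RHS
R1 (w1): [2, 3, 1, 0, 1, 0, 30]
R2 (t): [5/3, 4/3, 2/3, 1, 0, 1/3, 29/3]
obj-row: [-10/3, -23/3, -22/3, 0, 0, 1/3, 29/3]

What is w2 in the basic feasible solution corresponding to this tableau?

0

w2 is not in the basis, so in the current basic feasible solution w2 = 0.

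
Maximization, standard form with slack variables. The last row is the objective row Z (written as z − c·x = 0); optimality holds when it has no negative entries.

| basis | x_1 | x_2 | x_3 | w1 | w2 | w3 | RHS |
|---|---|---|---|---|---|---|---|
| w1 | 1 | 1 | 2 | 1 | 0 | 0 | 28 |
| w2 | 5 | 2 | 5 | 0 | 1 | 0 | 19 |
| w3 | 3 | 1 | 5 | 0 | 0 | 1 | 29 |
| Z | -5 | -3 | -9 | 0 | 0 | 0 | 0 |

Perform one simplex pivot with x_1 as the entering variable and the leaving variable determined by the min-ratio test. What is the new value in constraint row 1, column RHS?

Ratio test on column x_1 — row 1: 28/1 = 28; row 2: 19/5 = 19/5; row 3: 29/3 = 29/3. Minimum is 19/5 at row 2 (w2 leaves); pivot element 5.
Divide row 2 by 5; eliminate column x_1 from the other rows.
Row 1 update in column RHS: 28 − 1·(19/5) = 121/5.

121/5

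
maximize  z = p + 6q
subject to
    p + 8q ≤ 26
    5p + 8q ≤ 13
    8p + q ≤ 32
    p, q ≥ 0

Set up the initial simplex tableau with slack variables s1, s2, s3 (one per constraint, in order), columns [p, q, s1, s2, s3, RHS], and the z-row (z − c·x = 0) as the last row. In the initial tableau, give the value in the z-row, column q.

-6

The z-row carries the negated objective coefficients: the q entry is -6.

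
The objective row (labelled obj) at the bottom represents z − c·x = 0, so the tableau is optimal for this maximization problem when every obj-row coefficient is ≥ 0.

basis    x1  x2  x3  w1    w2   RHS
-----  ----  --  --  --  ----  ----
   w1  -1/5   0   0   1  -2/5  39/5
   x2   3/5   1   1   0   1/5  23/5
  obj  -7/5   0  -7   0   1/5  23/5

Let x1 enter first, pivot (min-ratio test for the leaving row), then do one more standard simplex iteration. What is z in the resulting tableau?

Ratio test on column x1 — row 1: entry -1/5 ≤ 0; row 2: (23/5)/(3/5) = 23/3. Minimum is 23/3 at row 2 (x2 leaves); pivot element 3/5.
Pivot on row 2; the obj-row RHS becomes 23/5 − (-7/5)·(23/3) = 46/3.
Next entering variable (most negative obj-row entry -14/3): x3.
Ratio test on column x3 — row 1: (28/3)/(1/3) = 28; row 2: (23/3)/(5/3) = 23/5. Minimum is 23/5 at row 2 (x1 leaves); pivot element 5/3.
After the second pivot the obj-row RHS is 46/3 − (-14/3)·(23/5) = 184/5.

184/5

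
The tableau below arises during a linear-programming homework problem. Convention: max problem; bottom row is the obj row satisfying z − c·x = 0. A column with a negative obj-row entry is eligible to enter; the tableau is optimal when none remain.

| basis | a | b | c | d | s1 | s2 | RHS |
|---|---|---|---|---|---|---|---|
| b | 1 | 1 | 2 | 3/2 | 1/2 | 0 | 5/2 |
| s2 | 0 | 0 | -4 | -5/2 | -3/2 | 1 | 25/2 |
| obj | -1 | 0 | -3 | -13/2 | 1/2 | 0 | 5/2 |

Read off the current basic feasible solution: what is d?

d is not in the basis, so in the current basic feasible solution d = 0.

0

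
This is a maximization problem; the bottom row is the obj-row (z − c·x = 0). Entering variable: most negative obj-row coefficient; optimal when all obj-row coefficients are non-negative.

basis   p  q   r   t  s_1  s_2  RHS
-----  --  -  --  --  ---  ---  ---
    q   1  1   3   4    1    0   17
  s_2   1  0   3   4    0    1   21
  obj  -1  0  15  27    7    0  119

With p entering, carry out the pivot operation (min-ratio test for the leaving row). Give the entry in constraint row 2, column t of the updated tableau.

0

Ratio test on column p — row 1: 17/1 = 17; row 2: 21/1 = 21. Minimum is 17 at row 1 (q leaves); pivot element 1.
Divide row 1 by 1; eliminate column p from the other rows.
Row 2 update in column t: 4 − 1·4 = 0.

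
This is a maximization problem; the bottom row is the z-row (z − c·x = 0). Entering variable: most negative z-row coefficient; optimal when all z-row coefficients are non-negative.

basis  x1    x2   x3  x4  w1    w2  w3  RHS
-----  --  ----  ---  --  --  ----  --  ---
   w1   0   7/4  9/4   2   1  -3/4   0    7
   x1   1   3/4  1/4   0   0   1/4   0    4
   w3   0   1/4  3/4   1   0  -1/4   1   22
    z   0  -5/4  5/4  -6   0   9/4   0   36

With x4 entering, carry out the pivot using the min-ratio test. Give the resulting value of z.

Ratio test on column x4 — row 1: 7/2 = 7/2; row 2: entry 0 ≤ 0; row 3: 22/1 = 22. Minimum is 7/2 at row 1 (w1 leaves); pivot element 2.
Pivot on row 1; the z-row RHS becomes 36 − (-6)·(7/2) = 57.

57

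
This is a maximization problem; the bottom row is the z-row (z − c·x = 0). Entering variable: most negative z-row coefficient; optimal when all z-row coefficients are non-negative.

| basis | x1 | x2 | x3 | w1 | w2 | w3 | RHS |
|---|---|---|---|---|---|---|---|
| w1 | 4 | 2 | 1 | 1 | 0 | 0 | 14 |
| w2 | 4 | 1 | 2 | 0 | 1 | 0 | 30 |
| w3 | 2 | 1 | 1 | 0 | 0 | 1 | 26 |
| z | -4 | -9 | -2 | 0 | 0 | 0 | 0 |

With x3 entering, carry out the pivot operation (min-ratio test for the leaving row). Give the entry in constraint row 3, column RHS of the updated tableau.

12

Ratio test on column x3 — row 1: 14/1 = 14; row 2: 30/2 = 15; row 3: 26/1 = 26. Minimum is 14 at row 1 (w1 leaves); pivot element 1.
Divide row 1 by 1; eliminate column x3 from the other rows.
Row 3 update in column RHS: 26 − 1·14 = 12.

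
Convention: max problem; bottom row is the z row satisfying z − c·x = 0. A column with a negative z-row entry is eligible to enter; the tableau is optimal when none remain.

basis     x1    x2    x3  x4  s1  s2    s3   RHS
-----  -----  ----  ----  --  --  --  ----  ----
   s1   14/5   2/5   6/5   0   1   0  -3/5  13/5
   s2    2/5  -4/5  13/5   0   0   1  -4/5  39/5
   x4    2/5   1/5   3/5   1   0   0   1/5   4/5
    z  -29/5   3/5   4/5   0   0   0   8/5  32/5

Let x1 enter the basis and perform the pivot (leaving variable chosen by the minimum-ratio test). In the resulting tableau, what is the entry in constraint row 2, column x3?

17/7

Ratio test on column x1 — row 1: (13/5)/(14/5) = 13/14; row 2: (39/5)/(2/5) = 39/2; row 3: (4/5)/(2/5) = 2. Minimum is 13/14 at row 1 (s1 leaves); pivot element 14/5.
Divide row 1 by 14/5; eliminate column x1 from the other rows.
Row 2 update in column x3: 13/5 − (2/5)·(3/7) = 17/7.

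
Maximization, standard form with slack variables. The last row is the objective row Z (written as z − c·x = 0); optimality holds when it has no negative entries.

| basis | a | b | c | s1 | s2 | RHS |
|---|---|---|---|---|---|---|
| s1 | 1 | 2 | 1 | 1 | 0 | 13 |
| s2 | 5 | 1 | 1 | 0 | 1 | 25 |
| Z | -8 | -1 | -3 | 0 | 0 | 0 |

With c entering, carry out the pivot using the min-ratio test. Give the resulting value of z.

Ratio test on column c — row 1: 13/1 = 13; row 2: 25/1 = 25. Minimum is 13 at row 1 (s1 leaves); pivot element 1.
Pivot on row 1; the Z-row RHS becomes 0 − (-3)·13 = 39.

39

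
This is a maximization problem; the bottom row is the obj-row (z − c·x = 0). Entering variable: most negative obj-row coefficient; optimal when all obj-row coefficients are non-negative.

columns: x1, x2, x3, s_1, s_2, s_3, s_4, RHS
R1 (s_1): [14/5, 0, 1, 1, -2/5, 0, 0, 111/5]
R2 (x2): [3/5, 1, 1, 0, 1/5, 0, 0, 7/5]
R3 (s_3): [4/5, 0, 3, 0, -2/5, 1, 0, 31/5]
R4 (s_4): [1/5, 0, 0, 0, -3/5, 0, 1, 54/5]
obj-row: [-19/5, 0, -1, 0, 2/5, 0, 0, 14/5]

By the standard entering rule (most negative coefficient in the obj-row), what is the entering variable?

x1

Negative obj-row entries: x1: -19/5, x3: -1.
The most negative is -19/5 in column x1, so x1 enters.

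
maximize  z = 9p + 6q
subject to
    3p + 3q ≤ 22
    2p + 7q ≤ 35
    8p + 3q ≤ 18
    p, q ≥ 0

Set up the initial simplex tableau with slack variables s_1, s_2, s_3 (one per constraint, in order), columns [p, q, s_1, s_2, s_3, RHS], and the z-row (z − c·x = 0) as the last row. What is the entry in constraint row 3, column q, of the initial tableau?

Constraint 3 has coefficient 3 on q.

3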